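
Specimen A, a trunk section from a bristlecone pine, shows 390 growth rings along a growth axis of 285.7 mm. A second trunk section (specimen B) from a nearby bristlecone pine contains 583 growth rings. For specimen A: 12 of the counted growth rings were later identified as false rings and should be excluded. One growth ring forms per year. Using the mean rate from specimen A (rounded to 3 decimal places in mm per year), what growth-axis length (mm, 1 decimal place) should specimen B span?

Specimen A: after corrections the count is 390 − 12 = 378 growth rings.
A: Mean rate = 285.7 mm / 378 years ≈ 0.756 mm/year.
Length of B = 0.756 × 583 = 440.7 mm.

440.7 mm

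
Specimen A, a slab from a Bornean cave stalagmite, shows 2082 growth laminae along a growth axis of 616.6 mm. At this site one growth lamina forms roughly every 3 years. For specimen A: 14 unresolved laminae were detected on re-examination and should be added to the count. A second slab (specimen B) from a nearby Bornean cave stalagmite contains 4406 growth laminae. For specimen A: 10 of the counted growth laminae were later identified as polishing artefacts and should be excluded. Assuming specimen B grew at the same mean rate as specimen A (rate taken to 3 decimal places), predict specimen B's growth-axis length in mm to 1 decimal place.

1308.6 mm

Specimen A: true growth lamina count = 2082 − 10 + 14 = 2086.
Specimen A: multiplying by 3 years per growth lamina: 2086 × 3 = 6258 years.
A: 616.6 mm over 6258 years gives 616.6 / 6258 ≈ 0.099 mm per year.
Specimen B: multiplying by 3 years per growth lamina: 4406 × 3 = 13218 years. Length of B = 0.099 × 13218 = 1308.6 mm.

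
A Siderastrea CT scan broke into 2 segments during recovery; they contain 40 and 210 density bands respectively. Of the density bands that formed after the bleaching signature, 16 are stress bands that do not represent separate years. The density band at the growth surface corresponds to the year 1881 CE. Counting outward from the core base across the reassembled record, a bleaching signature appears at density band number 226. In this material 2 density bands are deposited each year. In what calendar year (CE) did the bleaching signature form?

1877 CE

Total density bands = 40 + 210 = 250.
The bleaching signature sits at density band 226 from the core base, so 250 − 226 = 24 density bands formed after it.
Removing the 16 false density bands leaves 24 − 16 = 8 true density bands beyond the bleaching signature.
Dividing by 2 density bands per year: 8 / 2 = 4 years.
Counting back 4 years from 1881 CE places the bleaching signature in 1881 − 4 = 1877 CE.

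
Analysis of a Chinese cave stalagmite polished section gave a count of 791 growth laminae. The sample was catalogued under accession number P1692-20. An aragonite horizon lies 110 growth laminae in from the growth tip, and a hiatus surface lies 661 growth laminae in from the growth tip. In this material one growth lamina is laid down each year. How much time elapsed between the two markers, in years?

661 − 110 = 551 growth laminae lie between the two events.
At one growth lamina per year, 551 years elapsed between them.

551 years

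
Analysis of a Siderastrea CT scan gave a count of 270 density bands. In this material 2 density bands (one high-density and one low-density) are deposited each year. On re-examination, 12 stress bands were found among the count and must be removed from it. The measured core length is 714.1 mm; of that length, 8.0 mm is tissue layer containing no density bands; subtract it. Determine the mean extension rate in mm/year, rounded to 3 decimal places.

Correcting the raw count gives 270 − 12 = 258 true density bands.
258 density bands at 2 per year is 258 / 2 = 129 years.
Net length = 714.1 − 8.0 = 706.1 mm.
706.1 mm over 129 years gives 706.1 / 129 ≈ 5.474 mm/year.

5.474 mm/year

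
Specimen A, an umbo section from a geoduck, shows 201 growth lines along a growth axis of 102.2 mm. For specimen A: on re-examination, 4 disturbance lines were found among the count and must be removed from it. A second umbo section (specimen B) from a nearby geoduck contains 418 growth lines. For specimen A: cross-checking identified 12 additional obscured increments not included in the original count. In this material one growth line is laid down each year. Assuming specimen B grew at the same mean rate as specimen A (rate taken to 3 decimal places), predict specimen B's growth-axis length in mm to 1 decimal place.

204.4 mm

Specimen A: after corrections the count is 201 − 4 + 12 = 209 growth lines.
A: 102.2 mm over 209 years gives 102.2 / 209 ≈ 0.489 mm/year.
Length of B = 0.489 × 418 = 204.4 mm.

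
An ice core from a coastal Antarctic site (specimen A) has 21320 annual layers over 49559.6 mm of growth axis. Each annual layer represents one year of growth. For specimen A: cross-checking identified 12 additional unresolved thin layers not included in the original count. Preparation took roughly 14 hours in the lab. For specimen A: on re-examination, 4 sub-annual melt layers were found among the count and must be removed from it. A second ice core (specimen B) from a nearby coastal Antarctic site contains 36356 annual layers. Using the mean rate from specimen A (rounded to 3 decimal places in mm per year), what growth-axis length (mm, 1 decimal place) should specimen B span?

84491.3 mm

Specimen A: adjusted count: 21320 − 4 + 12 = 21328 annual layers.
A: Mean rate = 49559.6 mm / 21328 years ≈ 2.324 mm/year.
Length of B = 2.324 × 36356 = 84491.3 mm.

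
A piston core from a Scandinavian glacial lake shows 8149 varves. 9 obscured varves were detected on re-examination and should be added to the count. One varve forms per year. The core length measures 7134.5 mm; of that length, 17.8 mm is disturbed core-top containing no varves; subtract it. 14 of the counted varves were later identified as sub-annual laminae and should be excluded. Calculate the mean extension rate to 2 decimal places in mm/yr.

True varve count = 8149 − 14 + 9 = 8144.
Removing the 17.8 mm offcut leaves 7134.5 − 17.8 = 7116.7 mm.
Mean rate = 7116.7 mm / 8144 years ≈ 0.87 mm/yr.

0.87 mm/yr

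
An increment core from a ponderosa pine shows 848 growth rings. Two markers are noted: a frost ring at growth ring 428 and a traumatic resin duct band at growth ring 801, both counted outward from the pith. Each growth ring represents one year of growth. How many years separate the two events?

373 yr

Separation: 801 − 428 = 373 growth rings.
At one growth ring per year, 373 years elapsed between them.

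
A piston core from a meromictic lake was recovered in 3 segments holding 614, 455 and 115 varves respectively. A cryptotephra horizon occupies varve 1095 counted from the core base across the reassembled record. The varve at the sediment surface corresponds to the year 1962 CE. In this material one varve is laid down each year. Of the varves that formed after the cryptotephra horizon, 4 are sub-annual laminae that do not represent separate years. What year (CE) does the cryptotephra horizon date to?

Total varves = 614 + 455 + 115 = 1184.
Between varve 1095 and the sediment surface there are 1184 − 1095 = 89 varves.
Removing the 4 false varves leaves 89 − 4 = 85 true varves beyond the cryptotephra horizon.
1962 − 85 = 1877 CE.

1877 CE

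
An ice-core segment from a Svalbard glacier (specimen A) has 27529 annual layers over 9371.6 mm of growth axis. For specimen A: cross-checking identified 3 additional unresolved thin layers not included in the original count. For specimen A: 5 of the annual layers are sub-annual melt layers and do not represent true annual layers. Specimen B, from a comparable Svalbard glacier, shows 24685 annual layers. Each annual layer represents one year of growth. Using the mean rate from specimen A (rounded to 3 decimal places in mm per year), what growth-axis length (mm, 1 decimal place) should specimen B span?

8392.9 mm

Specimen A: adjusted count: 27529 − 5 + 3 = 27527 annual layers.
A: Mean rate = 9371.6 mm / 27527 years ≈ 0.340 mm/year.
For B, 0.340 mm/year × 24685 years = 8392.9 mm.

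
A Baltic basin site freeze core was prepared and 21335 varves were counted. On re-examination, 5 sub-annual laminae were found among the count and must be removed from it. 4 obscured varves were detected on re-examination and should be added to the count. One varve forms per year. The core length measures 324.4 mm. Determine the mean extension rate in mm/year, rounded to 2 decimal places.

Correcting the raw count gives 21335 − 5 + 4 = 21334 true varves.
Mean rate = 324.4 mm / 21334 years ≈ 0.02 mm/year.

0.02 mm/year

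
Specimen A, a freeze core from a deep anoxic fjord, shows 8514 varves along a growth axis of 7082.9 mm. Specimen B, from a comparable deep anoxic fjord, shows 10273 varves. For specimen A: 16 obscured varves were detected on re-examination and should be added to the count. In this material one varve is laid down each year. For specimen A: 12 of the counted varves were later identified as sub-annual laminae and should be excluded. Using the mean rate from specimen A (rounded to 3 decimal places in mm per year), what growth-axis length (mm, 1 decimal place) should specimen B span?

8547.1 mm

Specimen A: after corrections the count is 8514 − 12 + 16 = 8518 varves.
A: Mean rate = 7082.9 mm / 8518 years ≈ 0.832 mm/year.
Length of B = 0.832 × 10273 = 8547.1 mm.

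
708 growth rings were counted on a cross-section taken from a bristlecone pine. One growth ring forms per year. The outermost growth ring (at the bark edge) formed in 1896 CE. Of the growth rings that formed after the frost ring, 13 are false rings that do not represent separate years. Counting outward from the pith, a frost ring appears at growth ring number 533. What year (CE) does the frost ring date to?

708 − 533 = 175 growth rings lie beyond the frost ring toward the bark edge.
175 − 13 false = 162 true growth rings after the frost ring.
1896 − 162 = 1734 CE.

1734 CE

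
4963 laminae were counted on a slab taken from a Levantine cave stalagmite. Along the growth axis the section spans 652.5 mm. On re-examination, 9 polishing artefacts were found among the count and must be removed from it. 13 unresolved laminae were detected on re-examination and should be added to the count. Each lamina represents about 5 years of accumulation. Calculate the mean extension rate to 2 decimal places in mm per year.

Adjusted count: 4963 − 9 + 13 = 4967 laminae.
Multiplying by 5 years per lamina: 4967 × 5 = 24835 years.
Mean rate = 652.5 mm / 24835 years ≈ 0.03 mm per year.

0.03 mm per year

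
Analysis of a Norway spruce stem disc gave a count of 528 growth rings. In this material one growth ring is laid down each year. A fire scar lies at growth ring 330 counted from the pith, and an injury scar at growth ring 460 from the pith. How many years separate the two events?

460 − 330 = 130 growth rings lie between the two events.
That is 130 years at one growth ring per year.

130 yr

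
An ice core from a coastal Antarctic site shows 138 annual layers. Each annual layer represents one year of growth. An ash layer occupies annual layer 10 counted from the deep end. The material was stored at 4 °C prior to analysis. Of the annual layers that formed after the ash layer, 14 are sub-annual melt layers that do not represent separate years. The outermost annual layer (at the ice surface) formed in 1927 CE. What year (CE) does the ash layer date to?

1813 CE

The ash layer sits at annual layer 10 from the deep end, so 138 − 10 = 128 annual layers formed after it.
Removing the 14 false annual layers leaves 128 − 14 = 114 true annual layers beyond the ash layer.
Counting back 114 years from 1927 CE places the ash layer in 1927 − 114 = 1813 CE.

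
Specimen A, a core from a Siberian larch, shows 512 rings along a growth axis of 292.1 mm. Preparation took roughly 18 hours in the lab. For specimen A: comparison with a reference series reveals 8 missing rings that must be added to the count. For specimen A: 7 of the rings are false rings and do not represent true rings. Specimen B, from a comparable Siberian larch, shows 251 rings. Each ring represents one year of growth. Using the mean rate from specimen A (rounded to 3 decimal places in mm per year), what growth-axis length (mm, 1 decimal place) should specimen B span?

Specimen A: true ring count = 512 − 7 + 8 = 513.
A: 292.1 mm over 513 years gives 292.1 / 513 ≈ 0.569 mm/year.
Length of B = 0.569 × 251 = 142.8 mm.

142.8 mm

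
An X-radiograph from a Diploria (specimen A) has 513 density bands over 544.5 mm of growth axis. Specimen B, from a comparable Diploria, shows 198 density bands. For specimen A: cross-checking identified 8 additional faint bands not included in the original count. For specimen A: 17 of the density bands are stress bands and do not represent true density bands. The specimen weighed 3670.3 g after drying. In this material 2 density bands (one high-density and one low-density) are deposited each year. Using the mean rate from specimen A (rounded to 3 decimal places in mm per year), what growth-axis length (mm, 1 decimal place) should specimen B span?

213.9 mm

Specimen A: true density band count = 513 − 17 + 8 = 504.
Specimen A: with 2 density bands per year, 504 / 2 = 252 years.
A: Mean rate = 544.5 mm / 252 years ≈ 2.161 mm/yr.
Specimen B: 198 density bands at 2 per year is 198 / 2 = 99 years. Length of B = 2.161 × 99 = 213.9 mm.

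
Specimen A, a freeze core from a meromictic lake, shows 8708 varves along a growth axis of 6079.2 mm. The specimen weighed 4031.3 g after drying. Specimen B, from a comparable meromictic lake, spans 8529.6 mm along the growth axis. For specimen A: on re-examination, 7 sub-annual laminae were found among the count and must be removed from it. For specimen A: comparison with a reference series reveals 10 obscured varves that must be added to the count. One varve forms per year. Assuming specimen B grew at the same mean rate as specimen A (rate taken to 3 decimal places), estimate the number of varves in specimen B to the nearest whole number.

12220 varves

Specimen A: true varve count = 8708 − 7 + 10 = 8711.
A: Extension rate ≈ 6079.2 / 8711 = 0.698 mm/year.
For B, 8529.6 / 0.698 = 12220.06 years ≈ 12220 varves.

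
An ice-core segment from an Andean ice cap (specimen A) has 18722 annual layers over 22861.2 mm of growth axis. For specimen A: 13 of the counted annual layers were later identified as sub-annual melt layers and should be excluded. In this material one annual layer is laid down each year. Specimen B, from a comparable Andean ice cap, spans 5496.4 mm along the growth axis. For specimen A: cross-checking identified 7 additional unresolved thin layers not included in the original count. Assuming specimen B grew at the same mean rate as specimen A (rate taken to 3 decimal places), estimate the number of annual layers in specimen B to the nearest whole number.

4502 annual layers

Specimen A: correcting the raw count gives 18722 − 13 + 7 = 18716 true annual layers.
A: Mean rate = 22861.2 mm / 18716 years ≈ 1.221 mm/year.
B spans 5496.4 / 1.221 = 4501.56 years ≈ 4502 annual layers.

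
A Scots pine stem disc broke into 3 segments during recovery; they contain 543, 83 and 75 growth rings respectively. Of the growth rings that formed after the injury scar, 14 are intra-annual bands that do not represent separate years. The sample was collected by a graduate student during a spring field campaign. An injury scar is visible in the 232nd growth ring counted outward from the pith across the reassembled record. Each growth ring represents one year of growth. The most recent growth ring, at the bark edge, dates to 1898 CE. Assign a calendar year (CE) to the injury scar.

1443 CE

Total growth rings = 543 + 83 + 75 = 701.
The injury scar sits at growth ring 232 from the pith, so 701 − 232 = 469 growth rings formed after it.
Removing the 14 false growth rings leaves 469 − 14 = 455 true growth rings beyond the injury scar.
1898 − 455 = 1443 CE.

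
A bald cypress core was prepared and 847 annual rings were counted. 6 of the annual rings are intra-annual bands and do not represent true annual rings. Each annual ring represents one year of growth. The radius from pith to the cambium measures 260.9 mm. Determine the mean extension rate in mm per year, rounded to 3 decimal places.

Adjusted count: 847 − 6 = 841 annual rings.
260.9 mm over 841 years gives 260.9 / 841 ≈ 0.310 mm per year.

0.310 mm per year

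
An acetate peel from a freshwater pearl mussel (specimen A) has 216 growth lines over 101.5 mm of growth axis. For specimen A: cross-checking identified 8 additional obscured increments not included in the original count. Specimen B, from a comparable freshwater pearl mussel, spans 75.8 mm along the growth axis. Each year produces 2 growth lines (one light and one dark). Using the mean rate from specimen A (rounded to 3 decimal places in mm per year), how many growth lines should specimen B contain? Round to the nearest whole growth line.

167 growth lines

Specimen A: adjusted count: 216 + 8 = 224 growth lines.
Specimen A: 224 growth lines at 2 per year is 224 / 2 = 112 years.
A: Mean rate = 101.5 mm / 112 years ≈ 0.906 mm/yr.
B spans 75.8 / 0.906 = 83.66 years; at 2 growth lines per year that is 83.66 × 2 ≈ 167 growth lines.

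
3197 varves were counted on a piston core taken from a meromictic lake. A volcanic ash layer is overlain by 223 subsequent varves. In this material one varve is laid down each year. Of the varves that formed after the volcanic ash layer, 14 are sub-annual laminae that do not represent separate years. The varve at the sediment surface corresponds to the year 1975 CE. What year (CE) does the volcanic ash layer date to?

There are 223 varves younger than the volcanic ash layer.
Excluding 14 false varves: 223 − 14 = 209.
Counting back 209 years from 1975 CE places the volcanic ash layer in 1975 − 209 = 1766 CE.

1766 CE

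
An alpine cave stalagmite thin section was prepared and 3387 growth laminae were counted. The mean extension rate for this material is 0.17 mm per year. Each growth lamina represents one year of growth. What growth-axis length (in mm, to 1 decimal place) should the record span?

575.8 mm

The record spans 3387 years at 0.17 mm per year.
3387 years at 0.17 mm/year gives 0.17 × 3387 = 575.8 mm.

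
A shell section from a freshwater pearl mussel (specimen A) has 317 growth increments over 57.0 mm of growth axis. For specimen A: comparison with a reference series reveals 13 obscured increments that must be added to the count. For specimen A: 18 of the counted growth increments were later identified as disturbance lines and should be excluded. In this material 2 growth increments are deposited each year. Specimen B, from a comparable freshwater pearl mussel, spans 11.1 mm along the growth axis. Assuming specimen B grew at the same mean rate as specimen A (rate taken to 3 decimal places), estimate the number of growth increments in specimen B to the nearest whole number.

61 growth increments

Specimen A: correcting the raw count gives 317 − 18 + 13 = 312 true growth increments.
Specimen A: with 2 growth increments per year, 312 / 2 = 156 years.
A: 57.0 mm over 156 years gives 57.0 / 156 ≈ 0.365 mm/year.
B spans 11.1 / 0.365 = 30.41 years; at 2 growth increments per year that is 30.41 × 2 ≈ 61 growth increments.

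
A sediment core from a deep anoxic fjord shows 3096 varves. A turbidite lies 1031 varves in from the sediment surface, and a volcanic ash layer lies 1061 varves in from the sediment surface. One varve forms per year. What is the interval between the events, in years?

The two markers are separated by 1061 − 1031 = 30 varves.
One varve per year makes the interval 30 years.

30 yr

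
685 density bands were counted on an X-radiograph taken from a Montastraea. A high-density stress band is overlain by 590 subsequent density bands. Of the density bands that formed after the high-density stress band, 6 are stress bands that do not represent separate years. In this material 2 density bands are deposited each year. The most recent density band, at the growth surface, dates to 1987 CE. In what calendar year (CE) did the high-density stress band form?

1695 CE

590 density bands post-date the high-density stress band.
Excluding 6 false density bands: 590 − 6 = 584.
584 density bands at 2 per year is 584 / 2 = 292 years.
The density band at the growth surface is 1987 CE, so the high-density stress band dates to 1987 − 292 = 1695 CE.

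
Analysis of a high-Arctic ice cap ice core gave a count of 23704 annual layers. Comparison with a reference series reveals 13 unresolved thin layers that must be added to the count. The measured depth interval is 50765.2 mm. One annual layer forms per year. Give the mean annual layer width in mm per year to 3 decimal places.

After corrections the count is 23704 + 13 = 23717 annual layers.
50765.2 mm over 23717 years gives 50765.2 / 23717 ≈ 2.140 mm per year.

2.140 mm per year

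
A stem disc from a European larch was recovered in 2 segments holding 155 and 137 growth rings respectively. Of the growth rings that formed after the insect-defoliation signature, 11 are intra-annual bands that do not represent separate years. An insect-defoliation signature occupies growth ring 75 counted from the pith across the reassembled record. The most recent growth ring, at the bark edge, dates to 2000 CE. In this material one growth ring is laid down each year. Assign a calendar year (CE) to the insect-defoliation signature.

1794 CE

Total growth rings = 155 + 137 = 292.
Between growth ring 75 and the bark edge there are 292 − 75 = 217 growth rings.
217 − 11 false = 206 true growth rings after the insect-defoliation signature.
Counting back 206 years from 2000 CE places the insect-defoliation signature in 2000 − 206 = 1794 CE.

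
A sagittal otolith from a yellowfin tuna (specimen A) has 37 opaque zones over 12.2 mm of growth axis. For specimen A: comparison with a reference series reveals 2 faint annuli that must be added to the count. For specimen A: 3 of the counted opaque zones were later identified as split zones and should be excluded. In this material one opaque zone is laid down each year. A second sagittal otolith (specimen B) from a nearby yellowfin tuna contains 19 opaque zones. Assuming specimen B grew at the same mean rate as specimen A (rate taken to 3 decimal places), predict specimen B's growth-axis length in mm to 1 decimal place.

Specimen A: true opaque zone count = 37 − 3 + 2 = 36.
A: 12.2 mm over 36 years gives 12.2 / 36 ≈ 0.339 mm/yr.
For B, 0.339 mm/year × 19 years = 6.4 mm.

6.4 mm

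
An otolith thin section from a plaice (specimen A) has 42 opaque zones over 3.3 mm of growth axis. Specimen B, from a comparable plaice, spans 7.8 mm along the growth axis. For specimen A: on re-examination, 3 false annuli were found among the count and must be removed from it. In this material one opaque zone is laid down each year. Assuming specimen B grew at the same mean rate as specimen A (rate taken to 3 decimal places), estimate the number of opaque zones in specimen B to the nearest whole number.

Specimen A: correcting the raw count gives 42 − 3 = 39 true opaque zones.
A: Extension rate ≈ 3.3 / 39 = 0.085 mm/year.
For B, 7.8 / 0.085 = 91.76 years ≈ 92 opaque zones.

92 opaque zones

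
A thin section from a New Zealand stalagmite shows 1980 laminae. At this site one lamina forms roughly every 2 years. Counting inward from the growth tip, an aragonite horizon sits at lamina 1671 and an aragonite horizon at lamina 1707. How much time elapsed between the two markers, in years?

1707 − 1671 = 36 laminae lie between the two events.
At 2 years per lamina, 36 × 2 = 72 years.

72 years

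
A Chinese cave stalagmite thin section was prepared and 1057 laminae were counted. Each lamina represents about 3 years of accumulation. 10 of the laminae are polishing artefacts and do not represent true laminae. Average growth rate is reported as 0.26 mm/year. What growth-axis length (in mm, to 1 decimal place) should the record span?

Adjusted count: 1057 − 10 = 1047 laminae.
Multiplying by 3 years per lamina: 1047 × 3 = 3141 years.
3141 years at 0.26 mm/year gives 0.26 × 3141 = 816.7 mm.

816.7 mm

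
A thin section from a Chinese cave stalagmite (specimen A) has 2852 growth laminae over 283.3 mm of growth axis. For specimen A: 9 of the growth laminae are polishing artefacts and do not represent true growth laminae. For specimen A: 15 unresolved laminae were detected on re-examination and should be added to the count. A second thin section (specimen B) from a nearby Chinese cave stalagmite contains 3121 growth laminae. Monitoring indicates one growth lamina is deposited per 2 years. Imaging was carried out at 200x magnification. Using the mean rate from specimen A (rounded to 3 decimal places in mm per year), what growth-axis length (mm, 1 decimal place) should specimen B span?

312.1 mm

Specimen A: adjusted count: 2852 − 9 + 15 = 2858 growth laminae.
Specimen A: multiplying by 2 years per growth lamina: 2858 × 2 = 5716 years.
A: 283.3 mm over 5716 years gives 283.3 / 5716 ≈ 0.050 mm/year.
Specimen B: at 2 years per growth lamina, 3121 × 2 = 6242 years. B's length ≈ 0.050 × 6242 = 312.1 mm.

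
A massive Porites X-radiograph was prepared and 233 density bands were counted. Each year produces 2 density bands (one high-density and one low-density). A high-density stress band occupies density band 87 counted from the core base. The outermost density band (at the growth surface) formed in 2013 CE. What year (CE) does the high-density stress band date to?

1940 CE

Between density band 87 and the growth surface there are 233 − 87 = 146 density bands.
Dividing by 2 density bands per year: 146 / 2 = 73 years.
The density band at the growth surface is 2013 CE, so the high-density stress band dates to 2013 − 73 = 1940 CE.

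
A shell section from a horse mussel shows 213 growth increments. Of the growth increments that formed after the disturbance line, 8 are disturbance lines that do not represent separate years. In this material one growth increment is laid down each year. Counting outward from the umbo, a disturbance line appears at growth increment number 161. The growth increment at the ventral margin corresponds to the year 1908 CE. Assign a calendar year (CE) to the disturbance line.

1864 CE

213 − 161 = 52 growth increments lie beyond the disturbance line toward the ventral margin.
Removing the 8 false growth increments leaves 52 − 8 = 44 true growth increments beyond the disturbance line.
The growth increment at the ventral margin is 1908 CE, so the disturbance line dates to 1908 − 44 = 1864 CE.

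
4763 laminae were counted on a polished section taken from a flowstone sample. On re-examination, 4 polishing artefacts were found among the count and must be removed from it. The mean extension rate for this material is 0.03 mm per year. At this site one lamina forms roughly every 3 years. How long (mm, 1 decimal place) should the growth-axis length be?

428.3 mm

After corrections the count is 4763 − 4 = 4759 laminae.
4759 laminae at 3 years each span 4759 × 3 = 14277 years.
Predicted length = 0.03 mm/year × 14277 years = 428.3 mm.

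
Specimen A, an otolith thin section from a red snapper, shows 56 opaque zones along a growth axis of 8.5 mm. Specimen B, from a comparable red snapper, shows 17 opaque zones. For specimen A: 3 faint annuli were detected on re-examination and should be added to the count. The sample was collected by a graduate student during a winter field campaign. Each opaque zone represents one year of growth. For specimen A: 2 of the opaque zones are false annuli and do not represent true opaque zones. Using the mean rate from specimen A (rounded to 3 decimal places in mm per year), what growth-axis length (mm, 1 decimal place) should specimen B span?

2.5 mm

Specimen A: after corrections the count is 56 − 2 + 3 = 57 opaque zones.
A: Mean rate = 8.5 mm / 57 years ≈ 0.149 mm/yr.
B's length ≈ 0.149 × 17 = 2.5 mm.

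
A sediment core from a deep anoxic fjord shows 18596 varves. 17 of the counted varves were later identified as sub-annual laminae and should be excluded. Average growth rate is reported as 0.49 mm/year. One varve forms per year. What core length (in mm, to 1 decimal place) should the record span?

9103.7 mm

After corrections the count is 18596 − 17 = 18579 varves.
18579 years at 0.49 mm/year gives 0.49 × 18579 = 9103.7 mm.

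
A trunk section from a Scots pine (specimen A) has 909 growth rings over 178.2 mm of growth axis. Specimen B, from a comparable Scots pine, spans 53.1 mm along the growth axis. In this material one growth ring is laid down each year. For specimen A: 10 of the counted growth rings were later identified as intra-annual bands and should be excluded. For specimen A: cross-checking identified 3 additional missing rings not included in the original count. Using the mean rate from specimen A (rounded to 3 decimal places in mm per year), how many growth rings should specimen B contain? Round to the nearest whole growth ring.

Specimen A: true growth ring count = 909 − 10 + 3 = 902.
A: 178.2 mm over 902 years gives 178.2 / 902 ≈ 0.198 mm/yr.
B spans 53.1 / 0.198 = 268.18 years ≈ 268 growth rings.

268 growth rings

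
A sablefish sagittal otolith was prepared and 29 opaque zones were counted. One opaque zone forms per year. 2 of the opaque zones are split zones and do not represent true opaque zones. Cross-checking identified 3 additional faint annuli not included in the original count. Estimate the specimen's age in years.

30 years

True opaque zone count = 29 − 2 + 3 = 30.
At one opaque zone per year, that is 30 years.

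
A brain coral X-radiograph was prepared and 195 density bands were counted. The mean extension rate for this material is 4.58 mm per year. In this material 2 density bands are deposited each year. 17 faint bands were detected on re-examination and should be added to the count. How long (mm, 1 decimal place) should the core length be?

Adjusted count: 195 + 17 = 212 density bands.
Dividing by 2 density bands per year: 212 / 2 = 106 years.
106 years at 4.58 mm/year gives 4.58 × 106 = 485.5 mm.

485.5 mm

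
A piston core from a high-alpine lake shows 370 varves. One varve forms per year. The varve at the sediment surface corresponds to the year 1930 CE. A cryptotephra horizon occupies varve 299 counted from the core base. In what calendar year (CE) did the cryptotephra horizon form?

Between varve 299 and the sediment surface there are 370 − 299 = 71 varves.
The varve at the sediment surface is 1930 CE, so the cryptotephra horizon dates to 1930 − 71 = 1859 CE.

1859 CE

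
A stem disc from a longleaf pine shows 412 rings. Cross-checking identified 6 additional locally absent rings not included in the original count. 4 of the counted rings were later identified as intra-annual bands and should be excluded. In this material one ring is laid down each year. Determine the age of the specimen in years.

414 years

Adjusted count: 412 − 4 + 6 = 414 rings.
With a one-to-one ring periodicity this is 414 years.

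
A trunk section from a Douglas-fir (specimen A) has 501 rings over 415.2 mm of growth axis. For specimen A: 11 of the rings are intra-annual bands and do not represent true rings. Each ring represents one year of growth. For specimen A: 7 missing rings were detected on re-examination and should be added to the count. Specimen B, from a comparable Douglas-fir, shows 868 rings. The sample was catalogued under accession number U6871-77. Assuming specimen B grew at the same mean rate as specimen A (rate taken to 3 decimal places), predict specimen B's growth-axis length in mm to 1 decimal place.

724.8 mm

Specimen A: true ring count = 501 − 11 + 7 = 497.
A: 415.2 mm over 497 years gives 415.2 / 497 ≈ 0.835 mm/year.
B's length ≈ 0.835 × 868 = 724.8 mm.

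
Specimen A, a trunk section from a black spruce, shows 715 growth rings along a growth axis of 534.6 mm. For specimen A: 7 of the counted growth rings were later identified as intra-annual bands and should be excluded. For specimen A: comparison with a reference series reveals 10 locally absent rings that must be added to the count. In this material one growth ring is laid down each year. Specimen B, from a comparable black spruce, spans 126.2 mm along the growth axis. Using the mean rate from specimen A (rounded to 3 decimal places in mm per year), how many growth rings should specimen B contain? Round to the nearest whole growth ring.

169 growth rings

Specimen A: correcting the raw count gives 715 − 7 + 10 = 718 true growth rings.
A: Mean rate = 534.6 mm / 718 years ≈ 0.745 mm per year.
B spans 126.2 / 0.745 = 169.40 years ≈ 169 growth rings.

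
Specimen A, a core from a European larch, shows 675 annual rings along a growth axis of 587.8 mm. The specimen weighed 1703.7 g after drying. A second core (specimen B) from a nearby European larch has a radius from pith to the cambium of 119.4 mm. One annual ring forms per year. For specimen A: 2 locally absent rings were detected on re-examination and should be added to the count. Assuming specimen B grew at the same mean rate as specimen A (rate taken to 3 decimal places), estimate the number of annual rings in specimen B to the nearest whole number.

Specimen A: true annual ring count = 675 + 2 = 677.
A: 587.8 mm over 677 years gives 587.8 / 677 ≈ 0.868 mm/year.
B spans 119.4 / 0.868 = 137.56 years ≈ 138 annual rings.

138 annual rings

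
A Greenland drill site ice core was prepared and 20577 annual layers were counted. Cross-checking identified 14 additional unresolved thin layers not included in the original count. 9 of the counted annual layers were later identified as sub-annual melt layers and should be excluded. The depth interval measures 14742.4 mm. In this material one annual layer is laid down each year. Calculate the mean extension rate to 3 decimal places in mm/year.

0.716 mm/year

True annual layer count = 20577 − 9 + 14 = 20582.
14742.4 mm over 20582 years gives 14742.4 / 20582 ≈ 0.716 mm/year.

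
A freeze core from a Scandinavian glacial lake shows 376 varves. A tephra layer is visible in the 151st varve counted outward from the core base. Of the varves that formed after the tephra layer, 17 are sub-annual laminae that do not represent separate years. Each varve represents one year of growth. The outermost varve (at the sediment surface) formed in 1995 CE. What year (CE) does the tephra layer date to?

1787 CE

376 − 151 = 225 varves lie beyond the tephra layer toward the sediment surface.
225 − 17 false = 208 true varves after the tephra layer.
Counting back 208 years from 1995 CE places the tephra layer in 1995 − 208 = 1787 CE.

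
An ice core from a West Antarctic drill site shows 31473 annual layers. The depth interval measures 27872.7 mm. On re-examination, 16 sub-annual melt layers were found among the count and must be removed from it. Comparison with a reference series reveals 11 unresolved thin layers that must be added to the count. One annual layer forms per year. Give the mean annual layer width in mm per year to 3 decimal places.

0.886 mm per year

Adjusted count: 31473 − 16 + 11 = 31468 annual layers.
Extension rate ≈ 27872.7 / 31468 = 0.886 mm per year.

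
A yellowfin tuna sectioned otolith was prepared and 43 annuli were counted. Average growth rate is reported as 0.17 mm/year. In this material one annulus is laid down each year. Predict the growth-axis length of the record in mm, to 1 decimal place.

43 years of growth are recorded.
43 years at 0.17 mm/year gives 0.17 × 43 = 7.3 mm.

7.3 mm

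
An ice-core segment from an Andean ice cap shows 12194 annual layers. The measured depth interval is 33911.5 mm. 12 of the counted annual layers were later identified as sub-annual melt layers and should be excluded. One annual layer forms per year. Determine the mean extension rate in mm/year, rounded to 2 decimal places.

2.78 mm/year

Adjusted count: 12194 − 12 = 12182 annual layers.
Mean rate = 33911.5 mm / 12182 years ≈ 2.78 mm/year.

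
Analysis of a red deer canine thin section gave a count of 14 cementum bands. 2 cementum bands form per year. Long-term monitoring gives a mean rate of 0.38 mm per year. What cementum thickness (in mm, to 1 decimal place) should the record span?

2.7 mm

With 2 cementum bands per year, 14 / 2 = 7 years.
Predicted length = 0.38 mm/year × 7 years = 2.7 mm.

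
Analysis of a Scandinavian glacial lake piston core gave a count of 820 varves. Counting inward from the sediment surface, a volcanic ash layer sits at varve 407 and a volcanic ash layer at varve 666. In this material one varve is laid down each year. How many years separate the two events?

666 − 407 = 259 varves lie between the two events.
At one varve per year, 259 years elapsed between them.

259 yr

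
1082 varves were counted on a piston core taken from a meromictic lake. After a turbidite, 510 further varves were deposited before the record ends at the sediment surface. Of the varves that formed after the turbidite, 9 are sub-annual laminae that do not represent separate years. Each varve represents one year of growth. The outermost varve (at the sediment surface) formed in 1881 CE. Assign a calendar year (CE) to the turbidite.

1380 CE

510 varves post-date the turbidite.
Removing the 9 false varves leaves 510 − 9 = 501 true varves beyond the turbidite.
Counting back 501 years from 1881 CE places the turbidite in 1881 − 501 = 1380 CE.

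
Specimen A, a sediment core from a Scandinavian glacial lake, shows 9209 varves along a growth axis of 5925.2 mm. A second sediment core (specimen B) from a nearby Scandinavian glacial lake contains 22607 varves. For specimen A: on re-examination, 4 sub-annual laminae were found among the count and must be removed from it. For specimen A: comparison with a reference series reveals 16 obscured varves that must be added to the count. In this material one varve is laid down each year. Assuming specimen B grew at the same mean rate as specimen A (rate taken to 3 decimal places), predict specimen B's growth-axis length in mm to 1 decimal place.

14536.3 mm

Specimen A: after corrections the count is 9209 − 4 + 16 = 9221 varves.
A: Extension rate ≈ 5925.2 / 9221 = 0.643 mm/yr.
Length of B = 0.643 × 22607 = 14536.3 mm.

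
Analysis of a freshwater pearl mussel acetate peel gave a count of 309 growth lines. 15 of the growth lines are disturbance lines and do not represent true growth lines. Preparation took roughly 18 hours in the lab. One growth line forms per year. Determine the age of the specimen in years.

294 years

Correcting the raw count gives 309 − 15 = 294 true growth lines.
One growth line per year makes the duration 294 years.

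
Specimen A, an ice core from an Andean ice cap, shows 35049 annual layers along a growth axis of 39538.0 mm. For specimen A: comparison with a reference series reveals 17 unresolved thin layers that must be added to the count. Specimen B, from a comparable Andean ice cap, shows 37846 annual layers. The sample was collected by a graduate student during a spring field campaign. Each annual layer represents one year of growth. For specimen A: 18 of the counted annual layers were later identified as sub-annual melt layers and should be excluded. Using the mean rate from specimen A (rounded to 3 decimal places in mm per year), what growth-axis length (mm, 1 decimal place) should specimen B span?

Specimen A: after corrections the count is 35049 − 18 + 17 = 35048 annual layers.
A: 39538.0 mm over 35048 years gives 39538.0 / 35048 ≈ 1.128 mm/yr.
B's length ≈ 1.128 × 37846 = 42690.3 mm.

42690.3 mm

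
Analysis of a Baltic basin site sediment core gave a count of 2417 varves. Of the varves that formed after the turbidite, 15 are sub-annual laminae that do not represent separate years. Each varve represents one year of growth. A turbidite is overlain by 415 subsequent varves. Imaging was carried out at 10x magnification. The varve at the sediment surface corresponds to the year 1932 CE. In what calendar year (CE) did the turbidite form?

415 varves formed after the turbidite.
Removing the 15 false varves leaves 415 − 15 = 400 true varves beyond the turbidite.
Counting back 400 years from 1932 CE places the turbidite in 1932 − 400 = 1532 CE.

1532 CE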